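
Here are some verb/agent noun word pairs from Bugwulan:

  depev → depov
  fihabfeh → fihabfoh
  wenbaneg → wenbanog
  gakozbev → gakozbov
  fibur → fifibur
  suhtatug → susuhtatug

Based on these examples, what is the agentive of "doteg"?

wenbaneg and suhtatug both end in -g yet inflect differently (wenbanog, susuhtatug), so the final letter is not what conditions the rule; the last vowel is.
"doteg" has last vowel 'e'. The stems whose last vowel is 'e' (depev → depov, fihabfeh → fihabfoh, wenbaneg → wenbanog) change the last vowel to 'o'.
So doteg → dotog.

dotog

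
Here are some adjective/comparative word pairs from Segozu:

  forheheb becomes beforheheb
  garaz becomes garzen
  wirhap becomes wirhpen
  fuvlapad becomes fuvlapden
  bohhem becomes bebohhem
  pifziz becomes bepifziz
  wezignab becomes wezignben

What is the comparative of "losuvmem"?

"losuvmem" has last vowel 'e'. The stems whose last vowel is 'e' (forheheb → beforheheb, bohhem → bebohhem) add the prefix be-.
So losuvmem → belosuvmem.

belosuvmem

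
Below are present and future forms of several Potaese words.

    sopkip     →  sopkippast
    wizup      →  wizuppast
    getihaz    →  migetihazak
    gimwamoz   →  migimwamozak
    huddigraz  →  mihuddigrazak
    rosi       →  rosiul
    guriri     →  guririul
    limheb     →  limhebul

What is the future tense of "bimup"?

bimuppast

sopkip and rosi both have last vowel 'i' yet inflect differently (sopkippast, rosiul), so the last vowel is not what conditions the rule; the final letter is.
"bimup" ends in -p. The stems ending in -p (sopkip → sopkippast, wizup → wizuppast) double the final consonant and add -ast.
So bimup → bimuppast.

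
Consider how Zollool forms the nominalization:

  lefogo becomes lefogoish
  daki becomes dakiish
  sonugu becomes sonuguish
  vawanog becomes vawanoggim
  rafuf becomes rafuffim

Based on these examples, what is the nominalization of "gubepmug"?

lefogo and vawanog both have last vowel 'o' yet inflect differently (lefogoish, vawanoggim), so the last vowel is not what conditions the rule; whether the stem ends in a vowel or a consonant is.
"gubepmug" ends in a consonant. The stems ending in a consonant (vawanog → vawanoggim, rafuf → rafuffim) double the final consonant and add -im.
The other pattern: stems ending in a vowel add -ish.
So gubepmug → gubepmuggim.

gubepmuggim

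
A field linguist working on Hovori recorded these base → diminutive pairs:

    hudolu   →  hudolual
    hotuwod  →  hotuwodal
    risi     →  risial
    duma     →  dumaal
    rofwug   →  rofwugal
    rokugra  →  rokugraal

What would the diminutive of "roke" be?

Every pair shown (hudolu → hudolual, hotuwod → hotuwodal, risi → risial, …) follows the same rule: add -al.
So roke → rokeal.

rokeal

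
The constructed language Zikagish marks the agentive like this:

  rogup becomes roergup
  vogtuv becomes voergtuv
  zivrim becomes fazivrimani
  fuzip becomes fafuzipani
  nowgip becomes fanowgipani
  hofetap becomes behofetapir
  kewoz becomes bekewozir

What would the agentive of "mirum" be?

mierrum

"mirum" has last vowel 'u'. The stems whose last vowel is 'u' (rogup → roergup, vogtuv → voergtuv) insert -er- after the first vowel.
The other patterns: stems whose last vowel is 'i' add fa- … -ani around the stem; stems whose last vowel is 'a' or 'o' add be- … -ir around the stem.
So mirum → mierrum.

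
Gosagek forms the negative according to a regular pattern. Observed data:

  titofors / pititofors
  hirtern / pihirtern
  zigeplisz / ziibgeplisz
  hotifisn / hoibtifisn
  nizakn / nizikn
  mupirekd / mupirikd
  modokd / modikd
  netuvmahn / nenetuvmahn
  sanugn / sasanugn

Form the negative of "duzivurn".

piduzivurn

hirtern and hotifisn both end in -n yet inflect differently (pihirtern, hoibtifisn), so the final letter is not what conditions the rule; the second-to-last letter is.
"duzivurn" has second-to-last letter 'r'. The stems whose second-to-last letter is 'r' (titofors → pititofors, hirtern → pihirtern) add the prefix pi-.
The other patterns: stems whose second-to-last letter is 's' insert -ib- after the first vowel; stems whose second-to-last letter is 'k' change the last vowel to 'i'; stems whose second-to-last letter is 'g' or 'h' repeat the first consonant+vowel as a prefix.
So duzivurn → piduzivurn.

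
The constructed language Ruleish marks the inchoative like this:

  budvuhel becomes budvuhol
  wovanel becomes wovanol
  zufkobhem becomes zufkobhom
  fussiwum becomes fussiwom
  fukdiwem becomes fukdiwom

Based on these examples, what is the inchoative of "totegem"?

totegom

Every pair shown (budvuhel → budvuhol, wovanel → wovanol, zufkobhem → zufkobhom, …) follows the same rule: change the last vowel to 'o'.
So totegem → totegom.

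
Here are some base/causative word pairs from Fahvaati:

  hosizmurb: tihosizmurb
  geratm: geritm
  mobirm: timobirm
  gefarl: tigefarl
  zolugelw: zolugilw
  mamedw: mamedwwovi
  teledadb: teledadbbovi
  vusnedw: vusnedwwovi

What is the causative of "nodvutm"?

nodvitm

"nodvutm" has second-to-last letter 't'. The one such stem in the data (geratm → geritm) changes the last vowel to 'i' (as does zolugelw), so the same rule applies.
The other patterns: stems whose second-to-last letter is 'r' add the prefix ti-; stems whose second-to-last letter is 'd' double the final consonant and add -ovi.
So nodvutm → nodvitm.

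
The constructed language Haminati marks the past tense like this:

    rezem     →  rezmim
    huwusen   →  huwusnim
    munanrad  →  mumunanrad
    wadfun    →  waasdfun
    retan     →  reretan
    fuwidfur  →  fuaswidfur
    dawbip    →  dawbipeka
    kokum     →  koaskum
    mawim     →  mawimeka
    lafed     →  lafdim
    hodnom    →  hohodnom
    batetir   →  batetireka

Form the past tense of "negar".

nenegar

kokum and hodnom both end in -m yet inflect differently (koaskum, hohodnom), so the final letter is not what conditions the rule; the last vowel is.
"negar" has last vowel 'a'. The stems whose last vowel is 'a' (munanrad → mumunanrad, retan → reretan) repeat the first consonant+vowel as a prefix.
The other patterns: stems whose last vowel is 'u' insert -as- after the first vowel; stems whose last vowel is 'e' delete the last vowel and add -im; stems whose last vowel is 'i' add -eka.
So negar → nenegar.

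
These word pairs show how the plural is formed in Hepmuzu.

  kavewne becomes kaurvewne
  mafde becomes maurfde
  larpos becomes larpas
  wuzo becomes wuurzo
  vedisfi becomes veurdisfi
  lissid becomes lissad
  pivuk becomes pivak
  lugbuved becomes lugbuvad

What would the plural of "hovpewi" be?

lissid and vedisfi both have last vowel 'i' yet inflect differently (lissad, veurdisfi), so the last vowel is not what conditions the rule; whether the stem ends in a vowel or a consonant is.
"hovpewi" ends in a vowel. The stems ending in a vowel (vedisfi → veurdisfi, wuzo → wuurzo, kavewne → kaurvewne) insert -ur- after the first vowel.
So hovpewi → hourvpewi.

hourvpewi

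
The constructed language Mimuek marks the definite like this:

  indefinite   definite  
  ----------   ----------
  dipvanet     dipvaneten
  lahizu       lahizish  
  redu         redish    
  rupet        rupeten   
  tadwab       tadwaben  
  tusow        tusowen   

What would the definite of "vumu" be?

vumish

redu and rupet both begin with r- yet inflect differently (redish, rupeten), so the first letter is not what conditions the rule; whether the stem ends in a vowel or a consonant is.
"vumu" ends in a vowel. The stems ending in a vowel (lahizu → lahizish, redu → redish) drop the final letter and add -ish.
The other pattern: stems ending in a consonant add -en.
So vumu → vumish.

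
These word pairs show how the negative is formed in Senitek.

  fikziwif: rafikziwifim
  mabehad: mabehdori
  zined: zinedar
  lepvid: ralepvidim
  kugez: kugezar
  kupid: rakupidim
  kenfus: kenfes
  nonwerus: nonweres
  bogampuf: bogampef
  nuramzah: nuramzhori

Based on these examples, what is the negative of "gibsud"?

gibsed

"gibsud" has last vowel 'u'. The stems whose last vowel is 'u' (bogampuf → bogampef, kenfus → kenfes, nonwerus → nonweres) change the last vowel to 'e'.
So gibsud → gibsed.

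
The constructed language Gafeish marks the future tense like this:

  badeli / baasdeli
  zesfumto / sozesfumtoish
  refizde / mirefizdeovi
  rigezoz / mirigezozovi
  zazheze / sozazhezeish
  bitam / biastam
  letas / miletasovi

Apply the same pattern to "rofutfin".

zazheze and refizde both end in -e yet inflect differently (sozazhezeish, mirefizdeovi), so the final letter is not what conditions the rule; the first letter is.
"rofutfin" begins with r-. The stems beginning with r- (refizde → mirefizdeovi, rigezoz → mirigezozovi) add mi- … -ovi around the stem.
The other patterns: stems beginning with b- insert -as- after the first vowel; stems beginning with z- add so- … -ish around the stem.
So rofutfin → mirofutfinovi.

mirofutfinovi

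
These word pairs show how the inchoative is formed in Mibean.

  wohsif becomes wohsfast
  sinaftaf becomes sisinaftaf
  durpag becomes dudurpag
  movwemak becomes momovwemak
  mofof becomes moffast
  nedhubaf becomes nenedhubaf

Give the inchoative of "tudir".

"tudir" has last vowel 'i'. The one such stem in the data (wohsif → wohsfast) deletes the last vowel and adds -ast (as does mofof), so the same rule applies.
The other pattern: stems whose last vowel is 'a' repeat the first consonant+vowel as a prefix.
So tudir → tudrast.

tudrast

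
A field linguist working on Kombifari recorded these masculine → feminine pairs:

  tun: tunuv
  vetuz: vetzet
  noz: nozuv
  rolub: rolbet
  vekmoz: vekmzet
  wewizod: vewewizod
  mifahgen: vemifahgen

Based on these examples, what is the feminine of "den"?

denuv

noz and vetuz both end in -z yet inflect differently (nozuv, vetzet), so the final letter is not what conditions the rule; the number of vowels is.
"den" has 1 vowel. The stems with 1 vowel (tun → tunuv, noz → nozuv) add -uv.
So den → denuv.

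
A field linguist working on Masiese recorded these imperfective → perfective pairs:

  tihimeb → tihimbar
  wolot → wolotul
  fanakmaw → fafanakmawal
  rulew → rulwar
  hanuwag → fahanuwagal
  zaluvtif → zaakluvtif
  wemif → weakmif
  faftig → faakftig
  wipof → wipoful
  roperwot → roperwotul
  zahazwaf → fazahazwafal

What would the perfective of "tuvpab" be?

"tuvpab" has last vowel 'a'. The stems whose last vowel is 'a' (zahazwaf → fazahazwafal, fanakmaw → fafanakmawal, hanuwag → fahanuwagal) add fa- … -al around the stem.
The other patterns: stems whose last vowel is 'i' insert -ak- after the first vowel; stems whose last vowel is 'o' add -ul; stems whose last vowel is 'e' delete the last vowel and add -ar.
So tuvpab → fatuvpabal.

fatuvpabal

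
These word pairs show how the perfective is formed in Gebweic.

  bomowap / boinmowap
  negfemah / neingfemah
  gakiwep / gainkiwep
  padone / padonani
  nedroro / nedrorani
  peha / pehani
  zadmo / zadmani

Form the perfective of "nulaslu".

nulaslani

gakiwep and padone both have last vowel 'e' yet inflect differently (gainkiwep, padonani), so the last vowel is not what conditions the rule; whether the stem ends in a vowel or a consonant is.
"nulaslu" ends in a vowel. The stems ending in a vowel (padone → padonani, nedroro → nedrorani, peha → pehani) drop the final letter and add -ani.
So nulaslu → nulaslani.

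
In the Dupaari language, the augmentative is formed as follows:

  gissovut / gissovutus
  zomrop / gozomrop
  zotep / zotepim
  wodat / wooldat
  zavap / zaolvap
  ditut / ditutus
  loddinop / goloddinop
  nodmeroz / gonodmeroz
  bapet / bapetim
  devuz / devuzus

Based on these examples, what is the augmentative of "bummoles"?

"bummoles" has last vowel 'e'. The stems whose last vowel is 'e' (zotep → zotepim, bapet → bapetim) add -im.
The other patterns: stems whose last vowel is 'o' add the prefix go-; stems whose last vowel is 'a' insert -ol- after the first vowel; stems whose last vowel is 'u' add -us.
So bummoles → bummolesim.

bummolesim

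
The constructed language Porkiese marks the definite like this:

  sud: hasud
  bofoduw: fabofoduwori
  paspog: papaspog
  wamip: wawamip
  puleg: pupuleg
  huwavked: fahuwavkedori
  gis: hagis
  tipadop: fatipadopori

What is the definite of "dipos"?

"dipos" has 2 vowels. The stems with 2 vowels (puleg → pupuleg, paspog → papaspog, wamip → wawamip) repeat the first consonant+vowel as a prefix.
So dipos → didipos.

didipos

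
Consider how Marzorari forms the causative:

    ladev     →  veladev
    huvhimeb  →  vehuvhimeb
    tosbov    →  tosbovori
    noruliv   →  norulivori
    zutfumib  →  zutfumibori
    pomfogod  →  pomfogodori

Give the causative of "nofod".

nofodori

ladev and tosbov both end in -v yet inflect differently (veladev, tosbovori), so the final letter is not what conditions the rule; the last vowel is.
"nofod" has last vowel 'o'. The stems whose last vowel is 'o' (tosbov → tosbovori, pomfogod → pomfogodori) add -ori.
So nofod → nofodori.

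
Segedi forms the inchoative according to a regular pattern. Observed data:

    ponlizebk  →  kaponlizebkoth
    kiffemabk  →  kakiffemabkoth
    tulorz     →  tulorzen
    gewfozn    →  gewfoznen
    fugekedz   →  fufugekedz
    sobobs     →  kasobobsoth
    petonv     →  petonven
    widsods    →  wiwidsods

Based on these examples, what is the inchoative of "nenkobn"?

kanenkobnoth

"nenkobn" has second-to-last letter 'b'. The stems whose second-to-last letter is 'b' (ponlizebk → kaponlizebkoth, sobobs → kasobobsoth, kiffemabk → kakiffemabkoth) add ka- … -oth around the stem.
The other patterns: stems whose second-to-last letter is 'd' repeat the first consonant+vowel as a prefix; stems whose second-to-last letter is 'n', 'r' or 'z' add -en.
So nenkobn → kanenkobnoth.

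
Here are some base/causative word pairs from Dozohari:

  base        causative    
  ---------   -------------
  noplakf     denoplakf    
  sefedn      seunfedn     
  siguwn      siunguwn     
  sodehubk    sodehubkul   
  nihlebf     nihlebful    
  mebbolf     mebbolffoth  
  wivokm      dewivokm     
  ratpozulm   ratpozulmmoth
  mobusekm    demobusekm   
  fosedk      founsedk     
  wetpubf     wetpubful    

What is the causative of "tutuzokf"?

mebbolf and noplakf both end in -f yet inflect differently (mebbolffoth, denoplakf), so the final letter is not what conditions the rule; the second-to-last letter is.
"tutuzokf" has second-to-last letter 'k'. The stems whose second-to-last letter is 'k' (noplakf → denoplakf, mobusekm → demobusekm, wivokm → dewivokm) add the prefix de-.
The other patterns: stems whose second-to-last letter is 'l' double the final consonant and add -oth; stems whose second-to-last letter is 'b' add -ul; stems whose second-to-last letter is 'd' or 'w' insert -un- after the first vowel.
So tutuzokf → detutuzokf.

detutuzokf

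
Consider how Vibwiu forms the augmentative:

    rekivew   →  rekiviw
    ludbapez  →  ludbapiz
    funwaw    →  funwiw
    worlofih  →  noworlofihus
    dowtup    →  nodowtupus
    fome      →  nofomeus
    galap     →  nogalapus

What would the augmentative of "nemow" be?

nemiw

"nemow" ends in -w. The stems ending in -w (funwaw → funwiw, rekivew → rekiviw) change the last vowel to 'i'.
So nemow → nemiw.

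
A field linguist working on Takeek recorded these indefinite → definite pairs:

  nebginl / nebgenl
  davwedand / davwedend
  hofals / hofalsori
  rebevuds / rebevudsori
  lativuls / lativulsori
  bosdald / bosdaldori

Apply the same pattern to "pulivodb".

davwedand and bosdald both end in -d yet inflect differently (davwedend, bosdaldori), so the final letter is not what conditions the rule; the second-to-last letter is.
"pulivodb" has second-to-last letter 'd'. The one such stem in the data (rebevuds → rebevudsori) adds -ori, so the same rule applies.
The other pattern: stems whose second-to-last letter is 'n' change the last vowel to 'e'.
So pulivodb → pulivodbori.

pulivodbori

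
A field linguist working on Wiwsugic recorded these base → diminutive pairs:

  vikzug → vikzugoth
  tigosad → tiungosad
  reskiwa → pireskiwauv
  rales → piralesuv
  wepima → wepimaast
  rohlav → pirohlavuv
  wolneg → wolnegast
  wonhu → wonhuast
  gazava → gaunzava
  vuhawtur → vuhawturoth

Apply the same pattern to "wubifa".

wubifaast

"wubifa" begins with w-. The stems beginning with w- (wepima → wepimaast, wonhu → wonhuast, wolneg → wolnegast) add -ast.
So wubifa → wubifaast.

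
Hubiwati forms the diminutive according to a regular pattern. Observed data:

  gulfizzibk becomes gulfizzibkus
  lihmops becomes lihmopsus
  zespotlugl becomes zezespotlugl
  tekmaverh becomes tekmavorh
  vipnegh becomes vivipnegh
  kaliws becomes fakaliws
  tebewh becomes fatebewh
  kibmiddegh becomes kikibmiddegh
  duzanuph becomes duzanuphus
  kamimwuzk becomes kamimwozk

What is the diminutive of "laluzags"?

"laluzags" has second-to-last letter 'g'. The stems whose second-to-last letter is 'g' (kibmiddegh → kikibmiddegh, vipnegh → vivipnegh, zespotlugl → zezespotlugl) repeat the first consonant+vowel as a prefix.
The other patterns: stems whose second-to-last letter is 'w' add the prefix fa-; stems whose second-to-last letter is 'r' or 'z' change the last vowel to 'o'; stems whose second-to-last letter is 'b' or 'p' add -us.
So laluzags → lalaluzags.

lalaluzags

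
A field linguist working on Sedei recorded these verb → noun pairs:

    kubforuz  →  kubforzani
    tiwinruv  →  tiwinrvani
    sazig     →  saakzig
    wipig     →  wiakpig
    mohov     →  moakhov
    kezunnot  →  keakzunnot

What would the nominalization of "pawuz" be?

pawzani

tiwinruv and mohov both end in -v yet inflect differently (tiwinrvani, moakhov), so the final letter is not what conditions the rule; the last vowel is.
"pawuz" has last vowel 'u'. The stems whose last vowel is 'u' (kubforuz → kubforzani, tiwinruv → tiwinrvani) delete the last vowel and add -ani.
So pawuz → pawzani.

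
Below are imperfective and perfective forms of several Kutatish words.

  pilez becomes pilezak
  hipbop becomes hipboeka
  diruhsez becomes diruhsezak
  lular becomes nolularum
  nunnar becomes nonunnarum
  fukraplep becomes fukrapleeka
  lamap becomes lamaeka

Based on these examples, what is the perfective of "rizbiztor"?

norizbiztorum

lular and lamap both have last vowel 'a' yet inflect differently (nolularum, lamaeka), so the last vowel is not what conditions the rule; the final letter is.
"rizbiztor" ends in -r. The stems ending in -r (lular → nolularum, nunnar → nonunnarum) add no- … -um around the stem.
The other patterns: stems ending in -p drop the final letter and add -eka; stems ending in -z add -ak.
So rizbiztor → norizbiztorum.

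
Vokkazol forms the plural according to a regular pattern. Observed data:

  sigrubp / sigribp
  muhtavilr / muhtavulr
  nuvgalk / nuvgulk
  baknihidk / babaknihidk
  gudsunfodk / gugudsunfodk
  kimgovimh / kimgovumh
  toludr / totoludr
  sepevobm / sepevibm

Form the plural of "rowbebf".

gudsunfodk and nuvgalk both end in -k yet inflect differently (gugudsunfodk, nuvgulk), so the final letter is not what conditions the rule; the second-to-last letter is.
"rowbebf" has second-to-last letter 'b'. The stems whose second-to-last letter is 'b' (sepevobm → sepevibm, sigrubp → sigribp) change the last vowel to 'i'.
So rowbebf → rowbibf.

rowbibf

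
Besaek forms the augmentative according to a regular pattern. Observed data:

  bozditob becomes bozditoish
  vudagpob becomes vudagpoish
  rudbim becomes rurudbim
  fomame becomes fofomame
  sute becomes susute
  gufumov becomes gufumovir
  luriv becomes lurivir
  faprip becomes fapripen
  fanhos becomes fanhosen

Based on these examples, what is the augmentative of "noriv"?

norivir

"noriv" ends in -v. The stems ending in -v (gufumov → gufumovir, luriv → lurivir) add -ir.
The other patterns: stems ending in -b drop the final letter and add -ish; stems ending in -e or -m repeat the first consonant+vowel as a prefix; stems ending in -p or -s add -en.
So noriv → norivir.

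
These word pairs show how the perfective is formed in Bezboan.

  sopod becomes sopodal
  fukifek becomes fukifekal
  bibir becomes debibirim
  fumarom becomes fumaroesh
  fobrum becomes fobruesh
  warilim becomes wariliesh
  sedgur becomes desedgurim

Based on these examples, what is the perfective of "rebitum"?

sopod and fumarom both have last vowel 'o' yet inflect differently (sopodal, fumaroesh), so the last vowel is not what conditions the rule; the final letter is.
"rebitum" ends in -m. The stems ending in -m (fobrum → fobruesh, fumarom → fumaroesh, warilim → wariliesh) drop the final letter and add -esh.
The other patterns: stems ending in -d or -k add -al; stems ending in -r add de- … -im around the stem.
So rebitum → rebituesh.

rebituesh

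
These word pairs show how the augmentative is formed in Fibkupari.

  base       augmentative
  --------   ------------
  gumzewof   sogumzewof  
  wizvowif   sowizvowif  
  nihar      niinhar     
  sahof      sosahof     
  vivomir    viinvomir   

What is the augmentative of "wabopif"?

sowabopif

wizvowif and vivomir both have last vowel 'i' yet inflect differently (sowizvowif, viinvomir), so the last vowel is not what conditions the rule; the final letter is.
"wabopif" ends in -f. The stems ending in -f (wizvowif → sowizvowif, sahof → sosahof, gumzewof → sogumzewof) add the prefix so-.
So wabopif → sowabopif.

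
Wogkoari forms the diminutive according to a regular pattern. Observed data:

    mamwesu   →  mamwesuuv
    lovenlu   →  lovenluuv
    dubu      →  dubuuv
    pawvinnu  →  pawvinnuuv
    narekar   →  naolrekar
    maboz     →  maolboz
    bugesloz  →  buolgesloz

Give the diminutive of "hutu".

hutuuv

mamwesu and maboz both begin with m- yet inflect differently (mamwesuuv, maolboz), so the first letter is not what conditions the rule; the final letter is.
"hutu" ends in -u. The stems ending in -u (mamwesu → mamwesuuv, lovenlu → lovenluuv, dubu → dubuuv) add -uv.
So hutu → hutuuv.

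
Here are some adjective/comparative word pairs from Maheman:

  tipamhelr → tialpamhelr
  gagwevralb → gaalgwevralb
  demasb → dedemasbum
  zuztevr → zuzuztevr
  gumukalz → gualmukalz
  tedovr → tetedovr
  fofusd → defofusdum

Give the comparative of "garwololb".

"garwololb" has second-to-last letter 'l'. The stems whose second-to-last letter is 'l' (gagwevralb → gaalgwevralb, gumukalz → gualmukalz, tipamhelr → tialpamhelr) insert -al- after the first vowel.
The other patterns: stems whose second-to-last letter is 's' add de- … -um around the stem; stems whose second-to-last letter is 'v' repeat the first consonant+vowel as a prefix.
So garwololb → gaalrwololb.

gaalrwololb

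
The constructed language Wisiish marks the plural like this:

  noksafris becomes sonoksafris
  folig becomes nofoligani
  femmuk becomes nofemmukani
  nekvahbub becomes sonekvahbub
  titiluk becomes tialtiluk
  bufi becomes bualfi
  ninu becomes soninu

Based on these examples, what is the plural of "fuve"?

"fuve" begins with f-. The stems beginning with f- (folig → nofoligani, femmuk → nofemmukani) add no- … -ani around the stem.
The other patterns: stems beginning with n- add the prefix so-; stems beginning with b- or t- insert -al- after the first vowel.
So fuve → nofuveani.

nofuveani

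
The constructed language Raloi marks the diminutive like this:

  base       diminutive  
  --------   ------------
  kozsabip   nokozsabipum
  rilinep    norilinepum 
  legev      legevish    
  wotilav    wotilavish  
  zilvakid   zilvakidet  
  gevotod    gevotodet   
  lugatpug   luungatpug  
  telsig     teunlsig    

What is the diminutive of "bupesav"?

bupesavish

"bupesav" ends in -v. The stems ending in -v (legev → legevish, wotilav → wotilavish) add -ish.
The other patterns: stems ending in -p add no- … -um around the stem; stems ending in -d add -et; stems ending in -g insert -un- after the first vowel.
So bupesav → bupesavish.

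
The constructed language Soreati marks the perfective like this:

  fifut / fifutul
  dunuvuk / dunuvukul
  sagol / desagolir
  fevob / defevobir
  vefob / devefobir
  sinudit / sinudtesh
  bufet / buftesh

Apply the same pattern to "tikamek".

tikamkesh

fifut and sinudit both end in -t yet inflect differently (fifutul, sinudtesh), so the final letter is not what conditions the rule; the last vowel is.
"tikamek" has last vowel 'e'. The one such stem in the data (bufet → buftesh) deletes the last vowel and adds -esh (as does sinudit), so the same rule applies.
The other patterns: stems whose last vowel is 'u' add -ul; stems whose last vowel is 'o' add de- … -ir around the stem.
So tikamek → tikamkesh.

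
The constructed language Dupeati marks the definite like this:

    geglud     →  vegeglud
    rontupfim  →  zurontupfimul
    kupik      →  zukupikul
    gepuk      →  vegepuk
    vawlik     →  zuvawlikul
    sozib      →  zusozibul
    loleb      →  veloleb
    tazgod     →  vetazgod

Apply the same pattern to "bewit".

sozib and loleb both end in -b yet inflect differently (zusozibul, veloleb), so the final letter is not what conditions the rule; the last vowel is.
"bewit" has last vowel 'i'. The stems whose last vowel is 'i' (kupik → zukupikul, vawlik → zuvawlikul, rontupfim → zurontupfimul) add zu- … -ul around the stem.
So bewit → zubewitul.

zubewitul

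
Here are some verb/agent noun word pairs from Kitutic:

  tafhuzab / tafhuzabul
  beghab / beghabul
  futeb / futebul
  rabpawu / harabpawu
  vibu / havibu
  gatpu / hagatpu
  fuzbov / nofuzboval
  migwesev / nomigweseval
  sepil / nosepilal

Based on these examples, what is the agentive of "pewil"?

nopewilal

futeb and migwesev both have last vowel 'e' yet inflect differently (futebul, nomigweseval), so the last vowel is not what conditions the rule; the final letter is.
"pewil" ends in -l. The one such stem in the data (sepil → nosepilal) adds no- … -al around the stem, so the same rule applies.
The other patterns: stems ending in -b add -ul; stems ending in -u add the prefix ha-.
So pewil → nopewilal.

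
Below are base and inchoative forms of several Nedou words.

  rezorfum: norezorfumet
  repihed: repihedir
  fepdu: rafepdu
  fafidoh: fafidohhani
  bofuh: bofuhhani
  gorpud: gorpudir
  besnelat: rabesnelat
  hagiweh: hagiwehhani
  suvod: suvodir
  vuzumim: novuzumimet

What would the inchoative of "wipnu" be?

"wipnu" ends in -u. The one such stem in the data (fepdu → rafepdu) adds the prefix ra-, so the same rule applies.
So wipnu → rawipnu.

rawipnu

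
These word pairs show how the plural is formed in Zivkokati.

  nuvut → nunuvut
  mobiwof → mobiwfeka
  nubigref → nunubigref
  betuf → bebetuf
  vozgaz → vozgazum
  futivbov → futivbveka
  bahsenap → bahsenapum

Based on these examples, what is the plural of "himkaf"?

himkafum

mobiwof and nubigref both end in -f yet inflect differently (mobiwfeka, nunubigref), so the final letter is not what conditions the rule; the last vowel is.
"himkaf" has last vowel 'a'. The stems whose last vowel is 'a' (bahsenap → bahsenapum, vozgaz → vozgazum) add -um.
The other patterns: stems whose last vowel is 'o' delete the last vowel and add -eka; stems whose last vowel is 'e' or 'u' repeat the first consonant+vowel as a prefix.
So himkaf → himkafum.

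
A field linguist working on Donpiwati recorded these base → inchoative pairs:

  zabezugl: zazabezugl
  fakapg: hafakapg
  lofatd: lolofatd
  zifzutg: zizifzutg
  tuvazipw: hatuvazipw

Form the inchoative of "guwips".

haguwips

"guwips" has second-to-last letter 'p'. The stems whose second-to-last letter is 'p' (tuvazipw → hatuvazipw, fakapg → hafakapg) add the prefix ha-.
So guwips → haguwips.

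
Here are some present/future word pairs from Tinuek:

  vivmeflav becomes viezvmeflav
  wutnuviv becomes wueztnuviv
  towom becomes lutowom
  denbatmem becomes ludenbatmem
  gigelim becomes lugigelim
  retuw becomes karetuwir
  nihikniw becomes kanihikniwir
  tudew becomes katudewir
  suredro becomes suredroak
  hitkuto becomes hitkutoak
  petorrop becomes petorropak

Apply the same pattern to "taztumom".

"taztumom" ends in -m. The stems ending in -m (towom → lutowom, denbatmem → ludenbatmem, gigelim → lugigelim) add the prefix lu-.
The other patterns: stems ending in -v insert -ez- after the first vowel; stems ending in -w add ka- … -ir around the stem; stems ending in -o or -p add -ak.
So taztumom → lutaztumom.

lutaztumom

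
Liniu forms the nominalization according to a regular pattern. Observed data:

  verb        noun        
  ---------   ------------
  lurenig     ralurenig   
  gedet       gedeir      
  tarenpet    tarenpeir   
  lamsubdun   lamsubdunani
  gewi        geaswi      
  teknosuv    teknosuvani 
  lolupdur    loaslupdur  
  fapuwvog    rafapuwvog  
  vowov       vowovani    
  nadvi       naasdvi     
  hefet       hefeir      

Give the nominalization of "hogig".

vowov and fapuwvog both have last vowel 'o' yet inflect differently (vowovani, rafapuwvog), so the last vowel is not what conditions the rule; the final letter is.
"hogig" ends in -g. The stems ending in -g (lurenig → ralurenig, fapuwvog → rafapuwvog) add the prefix ra-.
So hogig → rahogig.

rahogig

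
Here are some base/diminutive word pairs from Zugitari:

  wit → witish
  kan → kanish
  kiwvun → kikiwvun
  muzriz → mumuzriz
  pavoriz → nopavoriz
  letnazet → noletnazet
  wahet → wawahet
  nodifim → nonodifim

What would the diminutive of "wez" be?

wezish

kan and kiwvun both end in -n yet inflect differently (kanish, kikiwvun), so the final letter is not what conditions the rule; the number of vowels is.
"wez" has 1 vowel. The stems with 1 vowel (wit → witish, kan → kanish) add -ish.
So wez → wezish.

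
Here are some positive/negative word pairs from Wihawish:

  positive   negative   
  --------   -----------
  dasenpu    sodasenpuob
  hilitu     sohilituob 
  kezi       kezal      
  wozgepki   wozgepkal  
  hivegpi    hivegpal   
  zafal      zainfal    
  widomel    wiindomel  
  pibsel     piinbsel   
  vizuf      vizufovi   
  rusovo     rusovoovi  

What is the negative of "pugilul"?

puingilul

dasenpu and vizuf both have last vowel 'u' yet inflect differently (sodasenpuob, vizufovi), so the last vowel is not what conditions the rule; the final letter is.
"pugilul" ends in -l. The stems ending in -l (zafal → zainfal, widomel → wiindomel, pibsel → piinbsel) insert -in- after the first vowel.
The other patterns: stems ending in -u add so- … -ob around the stem; stems ending in -i drop the final letter and add -al; stems ending in -f or -o add -ovi.
So pugilul → puingilul.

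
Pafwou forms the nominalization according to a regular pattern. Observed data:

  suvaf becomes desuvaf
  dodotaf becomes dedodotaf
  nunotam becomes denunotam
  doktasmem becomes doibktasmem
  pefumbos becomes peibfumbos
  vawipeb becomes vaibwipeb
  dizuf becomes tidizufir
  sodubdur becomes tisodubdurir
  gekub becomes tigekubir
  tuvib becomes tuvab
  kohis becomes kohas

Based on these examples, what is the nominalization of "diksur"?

nunotam and doktasmem both end in -m yet inflect differently (denunotam, doibktasmem), so the final letter is not what conditions the rule; the last vowel is.
"diksur" has last vowel 'u'. The stems whose last vowel is 'u' (dizuf → tidizufir, sodubdur → tisodubdurir, gekub → tigekubir) add ti- … -ir around the stem.
So diksur → tidiksurir.

tidiksurir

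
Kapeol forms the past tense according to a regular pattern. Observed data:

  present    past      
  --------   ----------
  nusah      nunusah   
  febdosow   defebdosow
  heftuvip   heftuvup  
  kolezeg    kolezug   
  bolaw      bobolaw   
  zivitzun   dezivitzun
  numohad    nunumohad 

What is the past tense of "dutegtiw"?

dutegtuw

febdosow and bolaw both end in -w yet inflect differently (defebdosow, bobolaw), so the final letter is not what conditions the rule; the last vowel is.
"dutegtiw" has last vowel 'i'. The one such stem in the data (heftuvip → heftuvup) changes the last vowel to 'u' (as does kolezeg), so the same rule applies.
So dutegtiw → dutegtuw.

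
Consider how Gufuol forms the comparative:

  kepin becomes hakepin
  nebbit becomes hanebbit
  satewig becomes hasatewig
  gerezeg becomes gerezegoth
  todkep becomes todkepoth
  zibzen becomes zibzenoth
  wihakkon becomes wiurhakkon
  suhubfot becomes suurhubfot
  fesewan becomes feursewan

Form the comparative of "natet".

natetoth

"natet" has last vowel 'e'. The stems whose last vowel is 'e' (gerezeg → gerezegoth, todkep → todkepoth, zibzen → zibzenoth) add -oth.
The other patterns: stems whose last vowel is 'i' add the prefix ha-; stems whose last vowel is 'a' or 'o' insert -ur- after the first vowel.
So natet → natetoth.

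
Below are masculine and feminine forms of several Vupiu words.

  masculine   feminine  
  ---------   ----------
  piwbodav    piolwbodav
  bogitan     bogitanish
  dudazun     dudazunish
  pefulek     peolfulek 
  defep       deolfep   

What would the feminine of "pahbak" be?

paolhbak

bogitan and piwbodav both have last vowel 'a' yet inflect differently (bogitanish, piolwbodav), so the last vowel is not what conditions the rule; the final letter is.
"pahbak" ends in -k. The one such stem in the data (pefulek → peolfulek) inserts -ol- after the first vowel (as do piwbodav, defep), so the same rule applies.
The other pattern: stems ending in -n add -ish.
So pahbak → paolhbak.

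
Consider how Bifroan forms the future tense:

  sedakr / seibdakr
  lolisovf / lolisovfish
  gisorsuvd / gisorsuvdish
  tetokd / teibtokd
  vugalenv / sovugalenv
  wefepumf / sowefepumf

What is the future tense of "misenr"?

somisenr

tetokd and gisorsuvd both end in -d yet inflect differently (teibtokd, gisorsuvdish), so the final letter is not what conditions the rule; the second-to-last letter is.
"misenr" has second-to-last letter 'n'. The one such stem in the data (vugalenv → sovugalenv) adds the prefix so-, so the same rule applies.
So misenr → somisenr.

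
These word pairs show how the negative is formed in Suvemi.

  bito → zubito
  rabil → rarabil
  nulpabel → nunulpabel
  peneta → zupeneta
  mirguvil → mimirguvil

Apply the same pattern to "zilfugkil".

peneta and mirguvil both have 3 vowels yet inflect differently (zupeneta, mimirguvil), so the number of vowels is not what conditions the rule; whether the stem ends in a vowel or a consonant is.
"zilfugkil" ends in a consonant. The stems ending in a consonant (mirguvil → mimirguvil, nulpabel → nunulpabel, rabil → rarabil) repeat the first consonant+vowel as a prefix.
So zilfugkil → zizilfugkil.

zizilfugkil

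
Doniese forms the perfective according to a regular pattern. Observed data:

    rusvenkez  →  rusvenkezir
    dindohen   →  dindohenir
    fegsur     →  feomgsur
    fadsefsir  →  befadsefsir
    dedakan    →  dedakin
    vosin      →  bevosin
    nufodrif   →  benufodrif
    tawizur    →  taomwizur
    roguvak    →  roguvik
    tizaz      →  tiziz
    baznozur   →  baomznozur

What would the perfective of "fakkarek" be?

fakkarekir

"fakkarek" has last vowel 'e'. The stems whose last vowel is 'e' (dindohen → dindohenir, rusvenkez → rusvenkezir) add -ir.
So fakkarek → fakkarekir.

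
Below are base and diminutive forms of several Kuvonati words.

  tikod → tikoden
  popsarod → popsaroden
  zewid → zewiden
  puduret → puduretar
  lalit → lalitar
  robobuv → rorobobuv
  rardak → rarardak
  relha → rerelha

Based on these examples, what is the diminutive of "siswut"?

zewid and lalit both have last vowel 'i' yet inflect differently (zewiden, lalitar), so the last vowel is not what conditions the rule; the final letter is.
"siswut" ends in -t. The stems ending in -t (puduret → puduretar, lalit → lalitar) add -ar.
The other patterns: stems ending in -d add -en; stems ending in -a, -k or -v repeat the first consonant+vowel as a prefix.
So siswut → siswutar.

siswutar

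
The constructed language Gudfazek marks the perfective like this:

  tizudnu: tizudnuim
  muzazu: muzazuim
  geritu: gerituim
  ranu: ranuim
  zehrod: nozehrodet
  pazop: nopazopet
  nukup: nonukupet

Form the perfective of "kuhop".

nokuhopet

"kuhop" ends in a consonant. The stems ending in a consonant (zehrod → nozehrodet, pazop → nopazopet, nukup → nonukupet) add no- … -et around the stem.
The other pattern: stems ending in a vowel add -im.
So kuhop → nokuhopet.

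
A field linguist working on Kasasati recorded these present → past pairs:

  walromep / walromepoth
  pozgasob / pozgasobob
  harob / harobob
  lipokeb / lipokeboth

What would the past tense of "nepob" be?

nepobob

harob and lipokeb both end in -b yet inflect differently (harobob, lipokeboth), so the final letter is not what conditions the rule; the last vowel is.
"nepob" has last vowel 'o'. The stems whose last vowel is 'o' (harob → harobob, pozgasob → pozgasobob) add -ob.
So nepob → nepobob.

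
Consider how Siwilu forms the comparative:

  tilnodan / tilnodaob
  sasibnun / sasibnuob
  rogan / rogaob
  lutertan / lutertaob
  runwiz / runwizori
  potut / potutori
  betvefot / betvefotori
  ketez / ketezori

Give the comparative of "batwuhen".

batwuheob

sasibnun and potut both have last vowel 'u' yet inflect differently (sasibnuob, potutori), so the last vowel is not what conditions the rule; the final letter is.
"batwuhen" ends in -n. The stems ending in -n (tilnodan → tilnodaob, sasibnun → sasibnuob, rogan → rogaob) drop the final letter and add -ob.
So batwuhen → batwuheob.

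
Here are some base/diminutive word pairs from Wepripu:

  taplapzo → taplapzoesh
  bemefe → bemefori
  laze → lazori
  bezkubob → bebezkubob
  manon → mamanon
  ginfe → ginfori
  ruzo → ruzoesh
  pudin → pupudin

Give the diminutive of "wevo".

"wevo" ends in -o. The stems ending in -o (ruzo → ruzoesh, taplapzo → taplapzoesh) add -esh.
The other patterns: stems ending in -e drop the final letter and add -ori; stems ending in -b or -n repeat the first consonant+vowel as a prefix.
So wevo → wevoesh.

wevoesh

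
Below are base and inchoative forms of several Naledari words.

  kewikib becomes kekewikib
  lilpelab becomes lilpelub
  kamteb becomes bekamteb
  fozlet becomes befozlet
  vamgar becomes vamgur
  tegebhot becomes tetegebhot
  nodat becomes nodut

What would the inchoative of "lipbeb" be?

belipbeb

kamteb and lilpelab both end in -b yet inflect differently (bekamteb, lilpelub), so the final letter is not what conditions the rule; the last vowel is.
"lipbeb" has last vowel 'e'. The stems whose last vowel is 'e' (kamteb → bekamteb, fozlet → befozlet) add the prefix be-.
The other patterns: stems whose last vowel is 'a' change the last vowel to 'u'; stems whose last vowel is 'i' or 'o' repeat the first consonant+vowel as a prefix.
So lipbeb → belipbeb.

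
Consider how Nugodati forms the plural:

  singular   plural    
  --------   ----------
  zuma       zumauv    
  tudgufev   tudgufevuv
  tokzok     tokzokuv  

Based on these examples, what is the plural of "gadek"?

gadekuv

Every pair shown (zuma → zumauv, tudgufev → tudgufevuv, tokzok → tokzokuv) follows the same rule: add -uv.
So gadek → gadekuv.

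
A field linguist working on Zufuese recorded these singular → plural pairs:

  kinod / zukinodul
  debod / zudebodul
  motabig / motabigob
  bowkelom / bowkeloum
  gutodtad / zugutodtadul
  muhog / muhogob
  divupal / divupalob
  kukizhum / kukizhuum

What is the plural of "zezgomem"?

zezgomeum

"zezgomem" ends in -m. The stems ending in -m (kukizhum → kukizhuum, bowkelom → bowkeloum) drop the final letter and add -um.
The other patterns: stems ending in -d add zu- … -ul around the stem; stems ending in -g or -l add -ob.
So zezgomem → zezgomeum.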